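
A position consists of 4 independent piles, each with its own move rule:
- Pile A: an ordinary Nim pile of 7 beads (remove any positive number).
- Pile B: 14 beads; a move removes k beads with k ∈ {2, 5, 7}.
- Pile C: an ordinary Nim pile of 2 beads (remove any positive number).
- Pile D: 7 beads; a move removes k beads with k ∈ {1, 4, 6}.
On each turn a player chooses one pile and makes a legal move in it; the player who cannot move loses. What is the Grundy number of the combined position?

Pile A is a plain Nim pile of size 7, so its Grundy value is 7.
Grundy values for pile B (subtraction set {2, 5, 7}):
k:     0  1  2  3  4  5  6  7  8  9 10 11 12 13 14
g(k):  0  0  1  1  0  2  1  3  2  2  0  3  1  0  0
So g(14) = 0.
Pile C is a plain Nim pile of size 2, so its Grundy value is 2.
Build the Grundy sequence for pile D with g(k) = mex{g(k−s) : s ∈ {1, 4, 6}, s ≤ k}:
g(0) = mex{} = 0
g(1) = mex{0} = 1
g(2) = mex{1} = 0
g(3) = mex{0} = 1
g(4) = mex{0,1} = 2
g(5) = mex{1,2} = 0
g(6) = mex{0} = 1
g(7) = mex{1} = 0
So g(7) = 0.
By the Sprague-Grundy theorem, the Grundy value of a sum of independent games is the XOR of the component values.
Combined value = 7 ⊕ 0 ⊕ 2 ⊕ 0 = 5.

5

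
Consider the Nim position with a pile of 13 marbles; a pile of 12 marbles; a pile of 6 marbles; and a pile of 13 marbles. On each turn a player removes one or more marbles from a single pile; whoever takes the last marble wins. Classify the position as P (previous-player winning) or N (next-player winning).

N-position

In binary:
  1101  (13)
  1100  (12)
  0110  (6)
  1101  (13)
  ----
  1010  (10)
The nim-sum is 10 ≠ 0, so this is an N-position: the player to move can win.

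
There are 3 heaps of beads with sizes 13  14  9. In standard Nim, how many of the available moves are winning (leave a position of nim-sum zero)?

Compute the nim-sum pairwise:
13 ⊕ 14 = 3
3 ⊕ 9 = 10
The overall nim-sum is X = 10. A heap of size p has a winning move iff p XOR X < p (reduce it to p XOR X).
  13: 13 XOR 10 = 7 < 13 — winning move (to 7).
  14: 14 XOR 10 = 4 < 14 — winning move (to 4).
  9: 9 XOR 10 = 3 < 9 — winning move (to 3).
That gives 3 winning moves.

3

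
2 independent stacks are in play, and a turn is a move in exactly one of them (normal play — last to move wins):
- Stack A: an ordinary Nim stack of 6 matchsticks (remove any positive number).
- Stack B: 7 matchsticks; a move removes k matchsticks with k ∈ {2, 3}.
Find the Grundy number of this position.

7

Stack A is a plain Nim stack of size 6, so its Grundy value is 6.
Grundy values for stack B (subtraction set {2, 3}):
g(0) = mex{} = 0
g(1) = mex{} = 0
g(2) = mex{0} = 1
g(3) = mex{0} = 1
g(4) = mex{0,1} = 2
g(5) = mex{1} = 0
g(6) = mex{1,2} = 0
g(7) = mex{0,2} = 1
So g(7) = 1.
The value of a disjunctive sum is the nim-sum of the parts.
Combined value = 6 ⊕ 1 = 7.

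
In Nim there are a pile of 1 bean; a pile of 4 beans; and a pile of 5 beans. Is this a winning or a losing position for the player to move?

Losing position

Nim-sum: 1 ⊕ 4 ⊕ 5 = 0.
The nim-sum is 0, so this is a P-position: the player to move is in a losing position under optimal play.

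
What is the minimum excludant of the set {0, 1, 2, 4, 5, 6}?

The values 0, 1, 2 are all present; 3 is the first non-negative integer missing from the set.

3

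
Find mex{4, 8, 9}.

0

0 is not in the set, so the mex is 0.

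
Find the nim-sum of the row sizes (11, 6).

In binary:
  1011  (11)
  0110  (6)
  ----
  1101  (13)

13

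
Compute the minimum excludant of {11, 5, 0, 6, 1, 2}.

The values 0, 1, 2 are all present; 3 is the first non-negative integer missing from the set.

3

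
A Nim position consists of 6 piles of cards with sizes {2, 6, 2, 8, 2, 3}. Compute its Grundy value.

15

Nim-sum: 2 XOR 6 XOR 2 XOR 8 XOR 2 XOR 3 = 15.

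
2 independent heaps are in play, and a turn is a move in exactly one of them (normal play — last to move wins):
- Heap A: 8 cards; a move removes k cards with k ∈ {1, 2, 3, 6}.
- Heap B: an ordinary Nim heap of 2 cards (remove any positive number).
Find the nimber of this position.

2

For heap A, compute g(0), g(1), … with moves {1, 2, 3, 6}:
g(0) = mex{} = 0
g(1) = mex{0} = 1
g(2) = mex{0,1} = 2
g(3) = mex{0,1,2} = 3
g(4) = mex{1,2,3} = 0
g(5) = mex{0,2,3} = 1
g(6) = mex{0,1,3} = 2
g(7) = mex{0,1,2} = 3
g(8) = mex{1,2,3} = 0
So g(8) = 0.
Heap B is a plain Nim heap of size 2, so its Grundy value is 2.
By the Sprague-Grundy theorem, the Grundy value of a sum of independent games is the XOR of the component values.
Combined value = 0 ⊕ 2 = 2.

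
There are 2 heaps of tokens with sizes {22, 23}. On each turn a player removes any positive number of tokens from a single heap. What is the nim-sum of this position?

1

Compute the nim-sum pairwise:
22 ⊕ 23 = 1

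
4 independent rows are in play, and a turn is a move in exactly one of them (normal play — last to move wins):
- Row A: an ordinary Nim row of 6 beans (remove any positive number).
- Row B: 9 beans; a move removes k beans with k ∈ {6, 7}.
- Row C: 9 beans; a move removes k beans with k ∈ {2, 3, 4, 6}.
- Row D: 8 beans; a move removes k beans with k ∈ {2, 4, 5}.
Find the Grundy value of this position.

7

Row A is a plain Nim row of size 6, so its Grundy value is 6.
For row B, compute g(0), g(1), … with moves {6, 7}:
k:     0  1  2  3  4  5  6  7  8  9
g(k):  0  0  0  0  0  0  1  1  1  1
So g(9) = 1.
Build the Grundy sequence for row C with g(k) = mex{g(k−s) : s ∈ {2, 3, 4, 6}, s ≤ k}:
g(0) = mex{} = 0
g(1) = mex{} = 0
g(2) = mex{0} = 1
g(3) = mex{0} = 1
g(4) = mex{0,1} = 2
g(5) = mex{0,1} = 2
g(6) = mex{0,1,2} = 3
g(7) = mex{0,1,2} = 3
g(8) = mex{1,2,3} = 0
g(9) = mex{1,2,3} = 0
So g(9) = 0.
Grundy values for row D (subtraction set {2, 4, 5}):
k:     0  1  2  3  4  5  6  7  8
g(k):  0  0  1  1  2  2  3  0  0
So g(8) = 0.
By the Sprague-Grundy theorem, the Grundy value of a sum of independent games is the XOR of the component values.
Combined value = 6 XOR 1 XOR 0 XOR 0 = 7.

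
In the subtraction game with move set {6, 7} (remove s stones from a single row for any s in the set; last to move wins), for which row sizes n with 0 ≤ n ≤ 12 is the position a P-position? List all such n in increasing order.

0, 1, 2, 3, 4, 5

Build the Grundy sequence with g(k) = mex{g(k−s) : s ∈ {6, 7}, s ≤ k}:
k:     0  1  2  3  4  5  6  7  8  9 10 11 12
g(k):  0  0  0  0  0  0  1  1  1  1  1  1  2
The P-positions (g = 0) in 0..12 are 0, 1, 2, 3, 4, 5.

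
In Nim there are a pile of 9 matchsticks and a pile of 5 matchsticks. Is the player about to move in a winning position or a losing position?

Winning position

Bitwise XOR of the heap sizes:
  1001  (9)
  0101  (5)
  ----
  1100  (12)
The nim-sum is 12 ≠ 0, so this is an N-position: the player to move can win.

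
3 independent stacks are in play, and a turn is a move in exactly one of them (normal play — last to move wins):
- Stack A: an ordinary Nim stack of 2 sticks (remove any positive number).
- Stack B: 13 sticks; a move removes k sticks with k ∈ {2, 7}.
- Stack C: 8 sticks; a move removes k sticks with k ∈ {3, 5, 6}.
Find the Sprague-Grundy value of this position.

0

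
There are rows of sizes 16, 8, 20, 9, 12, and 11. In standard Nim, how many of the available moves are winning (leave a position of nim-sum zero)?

1

Nim-sum: 16 ^ 8 ^ 20 ^ 9 ^ 12 ^ 11 = 2.
The overall nim-sum is X = 2. A row of size p has a winning move iff p XOR X < p (reduce it to p XOR X).
  16: 16 XOR 2 = 18 ≥ 16 — no move.
  8: 8 XOR 2 = 10 ≥ 8 — no move.
  20: 20 XOR 2 = 22 ≥ 20 — no move.
  9: 9 XOR 2 = 11 ≥ 9 — no move.
  12: 12 XOR 2 = 14 ≥ 12 — no move.
  11: 11 XOR 2 = 9 < 11 — winning move (to 9).
That gives 1 winning move.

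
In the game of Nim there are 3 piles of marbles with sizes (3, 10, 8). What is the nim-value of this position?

1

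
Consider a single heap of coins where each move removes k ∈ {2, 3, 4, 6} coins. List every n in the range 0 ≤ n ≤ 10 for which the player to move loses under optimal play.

Grundy values for subtraction set {2, 3, 4, 6}:
g(0) = mex{} = 0
g(1) = mex{} = 0
g(2) = mex{0} = 1
g(3) = mex{0} = 1
g(4) = mex{0,1} = 2
g(5) = mex{0,1} = 2
g(6) = mex{0,1,2} = 3
g(7) = mex{0,1,2} = 3
g(8) = mex{1,2,3} = 0
g(9) = mex{1,2,3} = 0
g(10) = mex{0,2,3} = 1
The P-positions (g = 0) in 0..10 are 0, 1, 8, 9.

0, 1, 8, 9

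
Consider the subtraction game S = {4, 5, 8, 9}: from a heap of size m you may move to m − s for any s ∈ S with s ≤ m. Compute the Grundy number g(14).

0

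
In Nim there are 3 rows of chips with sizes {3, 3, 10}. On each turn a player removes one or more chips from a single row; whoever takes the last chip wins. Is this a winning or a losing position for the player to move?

Winning position

Nim-sum: 3 ^ 3 ^ 10 = 10.
The nim-sum is 10 ≠ 0, so this is an N-position: the player to move can win.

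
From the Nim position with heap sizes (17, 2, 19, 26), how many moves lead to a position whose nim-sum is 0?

3

In binary:
  10001  (17)
  00010  (2)
  10011  (19)
  11010  (26)
  -----
  11010  (26)
The overall nim-sum is X = 26. A heap of size p has a winning move iff p XOR X < p (reduce it to p XOR X).
  17: 17 XOR 26 = 11 < 17 — winning move (to 11).
  2: 2 XOR 26 = 24 ≥ 2 — no move.
  19: 19 XOR 26 = 9 < 19 — winning move (to 9).
  26: 26 XOR 26 = 0 < 26 — winning move (to 0).
That gives 3 winning moves.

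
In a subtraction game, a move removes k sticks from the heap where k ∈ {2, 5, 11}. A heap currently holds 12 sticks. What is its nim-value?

Build the Grundy sequence with g(k) = mex{g(k−s) : s ∈ {2, 5, 11}, s ≤ k}:
g(0) = mex{} = 0
g(1) = mex{} = 0
g(2) = mex{0} = 1
g(3) = mex{0} = 1
g(4) = mex{1} = 0
g(5) = mex{0,1} = 2
g(6) = mex{0} = 1
g(7) = mex{1,2} = 0
g(8) = mex{1} = 0
g(9) = mex{0} = 1
g(10) = mex{0,2} = 1
g(11) = mex{0,1} = 2
g(12) = mex{0,1} = 2
So g(12) = 2.

2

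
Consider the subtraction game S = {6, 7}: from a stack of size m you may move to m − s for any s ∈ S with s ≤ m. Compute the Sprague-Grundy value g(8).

1

Compute g(0), g(1), … for moves {6, 7}:
g(0) = mex{} = 0
g(1) = mex{} = 0
g(2) = mex{} = 0
g(3) = mex{} = 0
g(4) = mex{} = 0
g(5) = mex{} = 0
g(6) = mex{0} = 1
g(7) = mex{0} = 1
g(8) = mex{0} = 1
So g(8) = 1.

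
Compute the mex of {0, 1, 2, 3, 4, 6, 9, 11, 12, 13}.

5

The values 0, 1, 2, 3, 4 are all present; 5 is the first non-negative integer missing from the set.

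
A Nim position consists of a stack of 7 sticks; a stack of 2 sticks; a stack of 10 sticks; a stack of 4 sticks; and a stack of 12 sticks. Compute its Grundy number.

7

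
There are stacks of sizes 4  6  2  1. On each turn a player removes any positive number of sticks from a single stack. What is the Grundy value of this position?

Nim-sum: 4 XOR 6 XOR 2 XOR 1 = 1.

1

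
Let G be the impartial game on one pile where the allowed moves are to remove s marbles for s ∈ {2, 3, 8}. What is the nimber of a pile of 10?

0

Compute g(0), g(1), … for moves {2, 3, 8}:
g(0) = mex{} = 0
g(1) = mex{} = 0
g(2) = mex{0} = 1
g(3) = mex{0} = 1
g(4) = mex{0,1} = 2
g(5) = mex{1} = 0
g(6) = mex{1,2} = 0
g(7) = mex{0,2} = 1
g(8) = mex{0} = 1
g(9) = mex{0,1} = 2
g(10) = mex{1} = 0
So g(10) = 0.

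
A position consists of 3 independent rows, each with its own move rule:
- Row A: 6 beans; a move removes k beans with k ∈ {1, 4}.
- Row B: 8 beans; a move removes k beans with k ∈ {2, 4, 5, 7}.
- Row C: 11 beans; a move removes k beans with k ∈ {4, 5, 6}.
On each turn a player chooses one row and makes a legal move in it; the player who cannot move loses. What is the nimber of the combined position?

For row A, compute g(0), g(1), … with moves {1, 4}:
g(0) = mex{} = 0
g(1) = mex{0} = 1
g(2) = mex{1} = 0
g(3) = mex{0} = 1
g(4) = mex{0,1} = 2
g(5) = mex{1,2} = 0
g(6) = mex{0} = 1
So g(6) = 1.
For row B, compute g(0), g(1), … with moves {2, 4, 5, 7}:
g(0) = mex{} = 0
g(1) = mex{} = 0
g(2) = mex{0} = 1
g(3) = mex{0} = 1
g(4) = mex{0,1} = 2
g(5) = mex{0,1} = 2
g(6) = mex{0,1,2} = 3
g(7) = mex{0,1,2} = 3
g(8) = mex{0,1,2,3} = 4
So g(8) = 4.
For row C, compute g(0), g(1), … with moves {4, 5, 6}:
g(0) = mex{} = 0
g(1) = mex{} = 0
g(2) = mex{} = 0
g(3) = mex{} = 0
g(4) = mex{0} = 1
g(5) = mex{0} = 1
g(6) = mex{0} = 1
g(7) = mex{0} = 1
g(8) = mex{0,1} = 2
g(9) = mex{0,1} = 2
g(10) = mex{1} = 0
g(11) = mex{1} = 0
So g(11) = 0.
By the Sprague-Grundy theorem, the Grundy value of a sum of independent games is the XOR of the component values.
Combined value = 1 XOR 4 XOR 0 = 5.

5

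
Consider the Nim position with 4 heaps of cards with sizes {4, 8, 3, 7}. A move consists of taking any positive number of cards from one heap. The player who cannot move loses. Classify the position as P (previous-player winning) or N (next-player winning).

N-position

Compute the nim-sum pairwise:
4 ^ 8 = 12
12 ^ 3 = 15
15 ^ 7 = 8
The nim-sum is 8 ≠ 0, so this is an N-position: the player to move can win.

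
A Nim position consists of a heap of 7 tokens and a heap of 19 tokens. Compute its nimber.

20

Bitwise XOR of the heap sizes:
  00111  (7)
  10011  (19)
  -----
  10100  (20)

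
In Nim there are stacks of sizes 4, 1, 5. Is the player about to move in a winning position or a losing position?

Losing position

Nim-sum: 4 ^ 1 ^ 5 = 0.
The nim-sum is 0, so this is a P-position: the player to move is in a losing position under optimal play.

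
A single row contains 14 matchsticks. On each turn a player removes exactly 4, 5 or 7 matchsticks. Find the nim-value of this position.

Grundy values for subtraction set {4, 5, 7}:
g(0) = mex{} = 0
g(1) = mex{} = 0
g(2) = mex{} = 0
g(3) = mex{} = 0
g(4) = mex{0} = 1
g(5) = mex{0} = 1
g(6) = mex{0} = 1
g(7) = mex{0} = 1
g(8) = mex{0,1} = 2
g(9) = mex{0,1} = 2
g(10) = mex{0,1} = 2
g(11) = mex{1} = 0
g(12) = mex{1,2} = 0
g(13) = mex{1,2} = 0
g(14) = mex{1,2} = 0
So g(14) = 0.

0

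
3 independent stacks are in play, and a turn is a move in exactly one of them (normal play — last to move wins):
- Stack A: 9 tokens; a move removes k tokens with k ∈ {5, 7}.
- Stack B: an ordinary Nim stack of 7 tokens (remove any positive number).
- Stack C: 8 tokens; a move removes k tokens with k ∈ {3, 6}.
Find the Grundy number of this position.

4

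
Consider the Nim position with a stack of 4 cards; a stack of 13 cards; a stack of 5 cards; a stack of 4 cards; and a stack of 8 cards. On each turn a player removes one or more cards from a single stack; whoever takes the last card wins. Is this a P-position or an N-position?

P-position

Bitwise XOR of the heap sizes:
  0100  (4)
  1101  (13)
  0101  (5)
  0100  (4)
  1000  (8)
  ----
  0000  (0)
The nim-sum is 0, so this is a P-position: the player to move is in a losing position under optimal play.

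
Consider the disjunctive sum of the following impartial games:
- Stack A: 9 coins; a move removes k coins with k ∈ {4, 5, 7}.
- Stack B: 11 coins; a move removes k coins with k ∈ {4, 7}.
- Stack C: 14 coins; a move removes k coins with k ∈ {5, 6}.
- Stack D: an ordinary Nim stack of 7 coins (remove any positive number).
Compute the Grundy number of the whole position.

Build the Grundy sequence for stack A with g(k) = mex{g(k−s) : s ∈ {4, 5, 7}, s ≤ k}:
k:     0  1  2  3  4  5  6  7  8  9
g(k):  0  0  0  0  1  1  1  1  2  2
So g(9) = 2.
Build the Grundy sequence for stack B with g(k) = mex{g(k−s) : s ∈ {4, 7}, s ≤ k}:
g(0) = mex{} = 0
g(1) = mex{} = 0
g(2) = mex{} = 0
g(3) = mex{} = 0
g(4) = mex{0} = 1
g(5) = mex{0} = 1
g(6) = mex{0} = 1
g(7) = mex{0} = 1
g(8) = mex{0,1} = 2
g(9) = mex{0,1} = 2
g(10) = mex{0,1} = 2
g(11) = mex{1} = 0
So g(11) = 0.
For stack C, compute g(0), g(1), … with moves {5, 6}:
k:     0  1  2  3  4  5  6  7  8  9 10 11 12 13 14
g(k):  0  0  0  0  0  1  1  1  1  1  2  0  0  0  0
So g(14) = 0.
Stack D is a plain Nim stack of size 7, so its Grundy value is 7.
By the Sprague-Grundy theorem, the Grundy value of a sum of independent games is the XOR of the component values.
Combined value = 2 XOR 0 XOR 0 XOR 7 = 5.

5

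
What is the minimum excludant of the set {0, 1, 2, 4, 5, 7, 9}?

The values 0, 1, 2 are all present; 3 is the first non-negative integer missing from the set.

3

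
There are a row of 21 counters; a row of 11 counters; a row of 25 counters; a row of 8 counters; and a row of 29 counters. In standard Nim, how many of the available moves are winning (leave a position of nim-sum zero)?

3

Compute the nim-sum pairwise:
21 ⊕ 11 = 30
30 ⊕ 25 = 7
7 ⊕ 8 = 15
15 ⊕ 29 = 18
The overall nim-sum is X = 18. A row of size p has a winning move iff p XOR X < p (reduce it to p XOR X).
  21: 21 XOR 18 = 7 < 21 — winning move (to 7).
  11: 11 XOR 18 = 25 ≥ 11 — no move.
  25: 25 XOR 18 = 11 < 25 — winning move (to 11).
  8: 8 XOR 18 = 26 ≥ 8 — no move.
  29: 29 XOR 18 = 15 < 29 — winning move (to 15).
That gives 3 winning moves.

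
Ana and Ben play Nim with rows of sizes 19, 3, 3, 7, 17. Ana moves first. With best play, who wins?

Ana wins

Compute the nim-sum pairwise:
19 XOR 3 = 16
16 XOR 3 = 19
19 XOR 7 = 20
20 XOR 17 = 5
The nim-sum is 5 ≠ 0, so this is an N-position: the player to move can win; Ana has a winning move.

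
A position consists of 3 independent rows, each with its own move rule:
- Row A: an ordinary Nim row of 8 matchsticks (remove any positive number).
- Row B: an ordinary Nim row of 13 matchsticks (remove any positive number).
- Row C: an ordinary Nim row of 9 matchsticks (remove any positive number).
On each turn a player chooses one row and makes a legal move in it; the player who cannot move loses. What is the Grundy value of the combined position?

Row A is a plain Nim row of size 8, so its Grundy value is 8.
Row B is a plain Nim row of size 13, so its Grundy value is 13.
Row C is a plain Nim row of size 9, so its Grundy value is 9.
The value of a disjunctive sum is the nim-sum of the parts.
Combined value = 8 ⊕ 13 ⊕ 9 = 12.

12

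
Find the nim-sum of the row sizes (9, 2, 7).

Nim-sum: 9 ^ 2 ^ 7 = 12.

12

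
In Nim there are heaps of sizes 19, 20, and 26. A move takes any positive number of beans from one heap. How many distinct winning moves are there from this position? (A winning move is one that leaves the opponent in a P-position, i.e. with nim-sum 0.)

Nim-sum: 19 ^ 20 ^ 26 = 29.
The overall nim-sum is X = 29. A heap of size p has a winning move iff p XOR X < p (reduce it to p XOR X).
  19: 19 XOR 29 = 14 < 19 — winning move (to 14).
  20: 20 XOR 29 = 9 < 20 — winning move (to 9).
  26: 26 XOR 29 = 7 < 26 — winning move (to 7).
That gives 3 winning moves.

3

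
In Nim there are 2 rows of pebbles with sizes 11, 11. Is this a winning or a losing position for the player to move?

Bitwise XOR of the heap sizes:
  1011  (11)
  1011  (11)
  ----
  0000  (0)
The nim-sum is 0, so this is a P-position: the player to move is in a losing position under optimal play.

Losing position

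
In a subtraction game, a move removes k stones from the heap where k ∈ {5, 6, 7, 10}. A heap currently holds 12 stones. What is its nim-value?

2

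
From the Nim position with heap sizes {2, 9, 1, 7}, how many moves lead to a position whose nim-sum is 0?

Nim-sum: 2 XOR 9 XOR 1 XOR 7 = 13.
The overall nim-sum is X = 13. A heap of size p has a winning move iff p XOR X < p (reduce it to p XOR X).
  2: 2 XOR 13 = 15 ≥ 2 — no move.
  9: 9 XOR 13 = 4 < 9 — winning move (to 4).
  1: 1 XOR 13 = 12 ≥ 1 — no move.
  7: 7 XOR 13 = 10 ≥ 7 — no move.
That gives 1 winning move.

1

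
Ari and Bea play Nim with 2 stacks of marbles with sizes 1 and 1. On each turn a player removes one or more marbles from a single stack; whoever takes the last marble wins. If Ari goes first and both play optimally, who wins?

Bea wins

Compute the nim-sum pairwise:
1 ⊕ 1 = 0
The nim-sum is 0, so this is a P-position: the player to move is in a losing position under optimal play; Ari is about to move from it and so loses — Bea wins.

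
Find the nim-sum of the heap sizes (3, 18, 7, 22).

0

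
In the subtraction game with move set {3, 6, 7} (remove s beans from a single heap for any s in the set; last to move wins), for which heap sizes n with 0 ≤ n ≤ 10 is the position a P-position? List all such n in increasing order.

0, 1, 2, 10

Grundy values for subtraction set {3, 6, 7}:
k:     0  1  2  3  4  5  6  7  8  9 10
g(k):  0  0  0  1  1  1  2  2  2  3  0
The P-positions (g = 0) in 0..10 are 0, 1, 2, 10.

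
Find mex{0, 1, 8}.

2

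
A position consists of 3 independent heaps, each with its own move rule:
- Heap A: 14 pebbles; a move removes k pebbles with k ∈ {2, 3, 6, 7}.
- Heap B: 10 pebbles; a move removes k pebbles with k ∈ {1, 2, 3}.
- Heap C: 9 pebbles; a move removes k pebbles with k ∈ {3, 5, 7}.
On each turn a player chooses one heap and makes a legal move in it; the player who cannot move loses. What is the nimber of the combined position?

1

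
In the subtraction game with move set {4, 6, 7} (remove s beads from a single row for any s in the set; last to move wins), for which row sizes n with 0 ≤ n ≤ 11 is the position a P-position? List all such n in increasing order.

0, 1, 2, 3, 11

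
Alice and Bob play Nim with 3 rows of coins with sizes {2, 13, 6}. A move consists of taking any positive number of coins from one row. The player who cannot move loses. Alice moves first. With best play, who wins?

In binary:
  0010  (2)
  1101  (13)
  0110  (6)
  ----
  1001  (9)
The nim-sum is 9 ≠ 0, so this is an N-position: the player to move can win; Alice has a winning move.

Alice wins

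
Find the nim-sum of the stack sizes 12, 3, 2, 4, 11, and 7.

5

In binary:
  1100  (12)
  0011  (3)
  0010  (2)
  0100  (4)
  1011  (11)
  0111  (7)
  ----
  0101  (5)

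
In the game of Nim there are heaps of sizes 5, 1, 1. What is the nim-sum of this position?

Compute the nim-sum pairwise:
5 XOR 1 = 4
4 XOR 1 = 5

5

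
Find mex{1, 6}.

0 is not in the set, so the mex is 0.

0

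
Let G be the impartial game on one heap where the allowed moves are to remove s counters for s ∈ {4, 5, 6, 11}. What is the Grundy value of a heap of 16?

Compute g(0), g(1), … for moves {4, 5, 6, 11}:
k:     0  1  2  3  4  5  6  7  8  9 10 11 12 13 14 15 16
g(k):  0  0  0  0  1  1  1  1  2  2  0  2  3  3  1  3  4
So g(16) = 4.

4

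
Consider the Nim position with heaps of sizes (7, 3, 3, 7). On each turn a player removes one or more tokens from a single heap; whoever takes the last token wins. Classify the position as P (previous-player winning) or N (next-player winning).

P-position

Nim-sum: 7 ^ 3 ^ 3 ^ 7 = 0.
The nim-sum is 0, so this is a P-position: the player to move is in a losing position under optimal play.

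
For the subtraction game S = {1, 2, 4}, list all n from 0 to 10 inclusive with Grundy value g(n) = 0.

0, 3, 6, 9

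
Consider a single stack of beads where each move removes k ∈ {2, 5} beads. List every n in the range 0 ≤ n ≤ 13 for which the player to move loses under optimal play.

0, 1, 4, 7, 8, 11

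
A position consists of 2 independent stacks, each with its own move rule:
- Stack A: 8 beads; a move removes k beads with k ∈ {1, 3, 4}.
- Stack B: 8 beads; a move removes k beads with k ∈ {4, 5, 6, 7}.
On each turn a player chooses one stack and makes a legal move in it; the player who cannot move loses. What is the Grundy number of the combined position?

3

For stack A, compute g(0), g(1), … with moves {1, 3, 4}:
k:     0  1  2  3  4  5  6  7  8
g(k):  0  1  0  1  2  3  2  0  1
So g(8) = 1.
Build the Grundy sequence for stack B with g(k) = mex{g(k−s) : s ∈ {4, 5, 6, 7}, s ≤ k}:
g(0) = mex{} = 0
g(1) = mex{} = 0
g(2) = mex{} = 0
g(3) = mex{} = 0
g(4) = mex{0} = 1
g(5) = mex{0} = 1
g(6) = mex{0} = 1
g(7) = mex{0} = 1
g(8) = mex{0,1} = 2
So g(8) = 2.
The value of a disjunctive sum is the nim-sum of the parts.
Combined value = 1 ⊕ 2 = 3.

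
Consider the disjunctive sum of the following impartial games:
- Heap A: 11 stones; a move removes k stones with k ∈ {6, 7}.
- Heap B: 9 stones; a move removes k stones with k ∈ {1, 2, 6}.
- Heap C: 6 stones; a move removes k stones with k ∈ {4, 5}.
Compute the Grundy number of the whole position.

2

Build the Grundy sequence for heap A with g(k) = mex{g(k−s) : s ∈ {6, 7}, s ≤ k}:
k:     0  1  2  3  4  5  6  7  8  9 10 11
g(k):  0  0  0  0  0  0  1  1  1  1  1  1
So g(11) = 1.
For heap B, compute g(0), g(1), … with moves {1, 2, 6}:
k:     0  1  2  3  4  5  6  7  8  9
g(k):  0  1  2  0  1  2  3  0  1  2
So g(9) = 2.
Build the Grundy sequence for heap C with g(k) = mex{g(k−s) : s ∈ {4, 5}, s ≤ k}:
k:     0  1  2  3  4  5  6
g(k):  0  0  0  0  1  1  1
So g(6) = 1.
By the Sprague-Grundy theorem, the Grundy value of a sum of independent games is the XOR of the component values.
Combined value = 1 ⊕ 2 ⊕ 1 = 2.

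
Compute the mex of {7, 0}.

1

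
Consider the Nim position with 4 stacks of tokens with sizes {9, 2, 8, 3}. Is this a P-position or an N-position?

Bitwise XOR of the heap sizes:
  1001  (9)
  0010  (2)
  1000  (8)
  0011  (3)
  ----
  0000  (0)
The nim-sum is 0, so this is a P-position: the player to move is in a losing position under optimal play.

P-position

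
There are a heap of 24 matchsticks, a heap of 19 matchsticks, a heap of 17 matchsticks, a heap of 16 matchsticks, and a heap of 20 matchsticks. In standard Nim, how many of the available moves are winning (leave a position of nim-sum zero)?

5

Compute the nim-sum pairwise:
24 ^ 19 = 11
11 ^ 17 = 26
26 ^ 16 = 10
10 ^ 20 = 30
The overall nim-sum is X = 30. A heap of size p has a winning move iff p XOR X < p (reduce it to p XOR X).
  24: 24 XOR 30 = 6 < 24 — winning move (to 6).
  19: 19 XOR 30 = 13 < 19 — winning move (to 13).
  17: 17 XOR 30 = 15 < 17 — winning move (to 15).
  16: 16 XOR 30 = 14 < 16 — winning move (to 14).
  20: 20 XOR 30 = 10 < 20 — winning move (to 10).
That gives 5 winning moves.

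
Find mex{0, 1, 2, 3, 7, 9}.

The values 0, 1, 2, 3 are all present; 4 is the first non-negative integer missing from the set.

4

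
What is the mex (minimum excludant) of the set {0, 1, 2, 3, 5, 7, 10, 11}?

4

The values 0, 1, 2, 3 are all present; 4 is the first non-negative integer missing from the set.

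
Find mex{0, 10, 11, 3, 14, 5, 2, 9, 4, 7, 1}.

The values 0, 1, 2, 3, 4, 5 are all present; 6 is the first non-negative integer missing from the set.

6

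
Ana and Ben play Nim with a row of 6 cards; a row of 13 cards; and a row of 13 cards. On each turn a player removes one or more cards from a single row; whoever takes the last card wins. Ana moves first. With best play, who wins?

Nim-sum: 6 ⊕ 13 ⊕ 13 = 6.
The nim-sum is 6 ≠ 0, so this is an N-position: the player to move can win; Ana has a winning move.

Ana wins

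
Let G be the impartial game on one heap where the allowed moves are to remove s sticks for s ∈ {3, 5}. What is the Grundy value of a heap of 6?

2

Build the Grundy sequence with g(k) = mex{g(k−s) : s ∈ {3, 5}, s ≤ k}:
g(0) = mex{} = 0
g(1) = mex{} = 0
g(2) = mex{} = 0
g(3) = mex{0} = 1
g(4) = mex{0} = 1
g(5) = mex{0} = 1
g(6) = mex{0,1} = 2
So g(6) = 2.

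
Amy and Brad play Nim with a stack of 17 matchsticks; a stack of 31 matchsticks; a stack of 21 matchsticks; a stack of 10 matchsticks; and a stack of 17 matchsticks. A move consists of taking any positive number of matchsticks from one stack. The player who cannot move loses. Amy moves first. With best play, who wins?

Brad wins

Compute the nim-sum pairwise:
17 ⊕ 31 = 14
14 ⊕ 21 = 27
27 ⊕ 10 = 17
17 ⊕ 17 = 0
The nim-sum is 0, so this is a P-position: the player to move is in a losing position under optimal play; Amy is about to move from it and so loses — Brad wins.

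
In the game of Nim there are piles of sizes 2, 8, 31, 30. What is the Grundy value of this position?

11

Write each in binary and XOR column by column:
  00010  (2)
  01000  (8)
  11111  (31)
  11110  (30)
  -----
  01011  (11)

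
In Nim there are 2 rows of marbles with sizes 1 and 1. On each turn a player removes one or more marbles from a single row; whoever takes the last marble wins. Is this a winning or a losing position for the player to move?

Losing position

Compute the nim-sum pairwise:
1 ^ 1 = 0
The nim-sum is 0, so this is a P-position: the player to move is in a losing position under optimal play.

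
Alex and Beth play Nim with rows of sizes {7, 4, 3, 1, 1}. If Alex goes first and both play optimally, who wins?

Beth wins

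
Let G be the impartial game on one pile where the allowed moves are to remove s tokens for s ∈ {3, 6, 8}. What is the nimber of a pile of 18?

Grundy values for subtraction set {3, 6, 8}:
k:     0  1  2  3  4  5  6  7  8  9 10 11 12 13 14 15 16 17 18
g(k):  0  0  0  1  1  1  2  2  2  3  3  0  0  0  1  1  1  2  2
So g(18) = 2.

2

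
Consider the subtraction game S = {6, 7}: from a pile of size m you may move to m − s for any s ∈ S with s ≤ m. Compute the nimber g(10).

1

Compute g(0), g(1), … for moves {6, 7}:
g(0) = mex{} = 0
g(1) = mex{} = 0
g(2) = mex{} = 0
g(3) = mex{} = 0
g(4) = mex{} = 0
g(5) = mex{} = 0
g(6) = mex{0} = 1
g(7) = mex{0} = 1
g(8) = mex{0} = 1
g(9) = mex{0} = 1
g(10) = mex{0} = 1
So g(10) = 1.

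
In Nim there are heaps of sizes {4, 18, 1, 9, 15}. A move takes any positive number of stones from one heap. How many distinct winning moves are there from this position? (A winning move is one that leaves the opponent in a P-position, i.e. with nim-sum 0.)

Nim-sum: 4 XOR 18 XOR 1 XOR 9 XOR 15 = 17.
The overall nim-sum is X = 17. A heap of size p has a winning move iff p XOR X < p (reduce it to p XOR X).
  4: 4 XOR 17 = 21 ≥ 4 — no move.
  18: 18 XOR 17 = 3 < 18 — winning move (to 3).
  1: 1 XOR 17 = 16 ≥ 1 — no move.
  9: 9 XOR 17 = 24 ≥ 9 — no move.
  15: 15 XOR 17 = 30 ≥ 15 — no move.
That gives 1 winning move.

1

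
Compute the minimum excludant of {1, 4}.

0 is not in the set, so the mex is 0.

0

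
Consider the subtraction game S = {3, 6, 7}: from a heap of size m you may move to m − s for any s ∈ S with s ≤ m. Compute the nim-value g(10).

0

Build the Grundy sequence with g(k) = mex{g(k−s) : s ∈ {3, 6, 7}, s ≤ k}:
g(0) = mex{} = 0
g(1) = mex{} = 0
g(2) = mex{} = 0
g(3) = mex{0} = 1
g(4) = mex{0} = 1
g(5) = mex{0} = 1
g(6) = mex{0,1} = 2
g(7) = mex{0,1} = 2
g(8) = mex{0,1} = 2
g(9) = mex{0,1,2} = 3
g(10) = mex{1,2} = 0
So g(10) = 0.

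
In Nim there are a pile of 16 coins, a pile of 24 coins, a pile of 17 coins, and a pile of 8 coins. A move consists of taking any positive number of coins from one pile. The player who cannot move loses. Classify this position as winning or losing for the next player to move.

Nim-sum: 16 ⊕ 24 ⊕ 17 ⊕ 8 = 17.
The nim-sum is 17 ≠ 0, so this is an N-position: the player to move can win.

Winning position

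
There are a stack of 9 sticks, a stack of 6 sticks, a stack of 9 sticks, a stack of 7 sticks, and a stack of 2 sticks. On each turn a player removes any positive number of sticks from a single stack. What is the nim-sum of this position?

Compute the nim-sum pairwise:
9 ^ 6 = 15
15 ^ 9 = 6
6 ^ 7 = 1
1 ^ 2 = 3

3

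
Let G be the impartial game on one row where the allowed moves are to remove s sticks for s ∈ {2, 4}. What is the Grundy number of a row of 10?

Grundy values for subtraction set {2, 4}:
k:     0  1  2  3  4  5  6  7  8  9 10
g(k):  0  0  1  1  2  2  0  0  1  1  2
So g(10) = 2.

2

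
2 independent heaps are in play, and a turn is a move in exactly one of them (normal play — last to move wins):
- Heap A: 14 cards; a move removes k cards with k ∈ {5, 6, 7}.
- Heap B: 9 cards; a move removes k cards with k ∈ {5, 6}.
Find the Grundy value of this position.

1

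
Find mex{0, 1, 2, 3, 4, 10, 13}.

5

The values 0, 1, 2, 3, 4 are all present; 5 is the first non-negative integer missing from the set.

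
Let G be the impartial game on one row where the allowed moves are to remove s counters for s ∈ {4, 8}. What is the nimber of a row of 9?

2

Grundy values for subtraction set {4, 8}:
g(0) = mex{} = 0
g(1) = mex{} = 0
g(2) = mex{} = 0
g(3) = mex{} = 0
g(4) = mex{0} = 1
g(5) = mex{0} = 1
g(6) = mex{0} = 1
g(7) = mex{0} = 1
g(8) = mex{0,1} = 2
g(9) = mex{0,1} = 2
So g(9) = 2.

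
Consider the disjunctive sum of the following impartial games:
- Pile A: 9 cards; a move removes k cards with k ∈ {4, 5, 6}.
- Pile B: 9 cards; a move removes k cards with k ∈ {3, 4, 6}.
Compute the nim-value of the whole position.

Grundy values for pile A (subtraction set {4, 5, 6}):
g(0) = mex{} = 0
g(1) = mex{} = 0
g(2) = mex{} = 0
g(3) = mex{} = 0
g(4) = mex{0} = 1
g(5) = mex{0} = 1
g(6) = mex{0} = 1
g(7) = mex{0} = 1
g(8) = mex{0,1} = 2
g(9) = mex{0,1} = 2
So g(9) = 2.
Build the Grundy sequence for pile B with g(k) = mex{g(k−s) : s ∈ {3, 4, 6}, s ≤ k}:
k:     0  1  2  3  4  5  6  7  8  9
g(k):  0  0  0  1  1  1  2  2  2  0
So g(9) = 0.
By the Sprague-Grundy theorem, the Grundy value of a sum of independent games is the XOR of the component values.
Combined value = 2 ⊕ 0 = 2.

2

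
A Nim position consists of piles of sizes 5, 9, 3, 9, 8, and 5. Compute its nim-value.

11

Nim-sum: 5 ⊕ 9 ⊕ 3 ⊕ 9 ⊕ 8 ⊕ 5 = 11.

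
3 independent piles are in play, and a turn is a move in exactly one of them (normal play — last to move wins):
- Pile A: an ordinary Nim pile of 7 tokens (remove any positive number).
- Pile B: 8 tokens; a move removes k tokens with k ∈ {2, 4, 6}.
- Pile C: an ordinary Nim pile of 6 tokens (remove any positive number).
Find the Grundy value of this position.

1

Pile A is a plain Nim pile of size 7, so its Grundy value is 7.
Grundy values for pile B (subtraction set {2, 4, 6}):
g(0) = mex{} = 0
g(1) = mex{} = 0
g(2) = mex{0} = 1
g(3) = mex{0} = 1
g(4) = mex{0,1} = 2
g(5) = mex{0,1} = 2
g(6) = mex{0,1,2} = 3
g(7) = mex{0,1,2} = 3
g(8) = mex{1,2,3} = 0
So g(8) = 0.
Pile C is a plain Nim pile of size 6, so its Grundy value is 6.
By the Sprague-Grundy theorem, the Grundy value of a sum of independent games is the XOR of the component values.
Combined value = 7 XOR 0 XOR 6 = 1.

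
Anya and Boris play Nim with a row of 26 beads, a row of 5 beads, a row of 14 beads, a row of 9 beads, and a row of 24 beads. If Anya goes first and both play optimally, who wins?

Boris wins

In binary:
  11010  (26)
  00101  (5)
  01110  (14)
  01001  (9)
  11000  (24)
  -----
  00000  (0)
The nim-sum is 0, so this is a P-position: the player to move is in a losing position under optimal play; Anya is about to move from it and so loses — Boris wins.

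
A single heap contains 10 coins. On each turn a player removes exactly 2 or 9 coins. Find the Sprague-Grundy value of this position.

1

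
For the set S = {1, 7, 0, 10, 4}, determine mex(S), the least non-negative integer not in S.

2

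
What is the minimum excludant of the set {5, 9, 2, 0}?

1

0 is in the set but 1 is not, so the mex is 1.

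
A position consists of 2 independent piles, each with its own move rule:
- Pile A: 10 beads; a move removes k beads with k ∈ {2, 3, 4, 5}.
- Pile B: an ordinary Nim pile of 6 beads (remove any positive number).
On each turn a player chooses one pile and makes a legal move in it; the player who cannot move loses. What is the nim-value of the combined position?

7

For pile A, compute g(0), g(1), … with moves {2, 3, 4, 5}:
g(0) = mex{} = 0
g(1) = mex{} = 0
g(2) = mex{0} = 1
g(3) = mex{0} = 1
g(4) = mex{0,1} = 2
g(5) = mex{0,1} = 2
g(6) = mex{0,1,2} = 3
g(7) = mex{1,2} = 0
g(8) = mex{1,2,3} = 0
g(9) = mex{0,2,3} = 1
g(10) = mex{0,2,3} = 1
So g(10) = 1.
Pile B is a plain Nim pile of size 6, so its Grundy value is 6.
By the Sprague-Grundy theorem, the Grundy value of a sum of independent games is the XOR of the component values.
Combined value = 1 ⊕ 6 = 7.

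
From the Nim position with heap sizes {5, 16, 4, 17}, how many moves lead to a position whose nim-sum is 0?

0

Nim-sum: 5 ⊕ 16 ⊕ 4 ⊕ 17 = 0.
The nim-sum is already 0, so every move leaves a nonzero nim-sum — there are no winning moves.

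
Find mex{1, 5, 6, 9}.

0 is not in the set, so the mex is 0.

0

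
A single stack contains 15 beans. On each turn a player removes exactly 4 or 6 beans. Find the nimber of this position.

1

Build the Grundy sequence with g(k) = mex{g(k−s) : s ∈ {4, 6}, s ≤ k}:
k:     0  1  2  3  4  5  6  7  8  9 10 11 12 13 14 15
g(k):  0  0  0  0  1  1  1  1  2  2  0  0  0  0  1  1
So g(15) = 1.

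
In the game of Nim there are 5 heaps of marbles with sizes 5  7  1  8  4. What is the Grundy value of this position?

15

Write each in binary and XOR column by column:
  0101  (5)
  0111  (7)
  0001  (1)
  1000  (8)
  0100  (4)
  ----
  1111  (15)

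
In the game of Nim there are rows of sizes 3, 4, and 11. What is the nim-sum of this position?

12

Write each in binary and XOR column by column:
  0011  (3)
  0100  (4)
  1011  (11)
  ----
  1100  (12)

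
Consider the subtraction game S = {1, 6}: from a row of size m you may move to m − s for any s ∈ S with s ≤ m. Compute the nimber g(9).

0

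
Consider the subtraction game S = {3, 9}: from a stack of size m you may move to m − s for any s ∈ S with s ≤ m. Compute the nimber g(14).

Grundy values for subtraction set {3, 9}:
k:     0  1  2  3  4  5  6  7  8  9 10 11 12 13 14
g(k):  0  0  0  1  1  1  0  0  0  1  1  1  0  0  0
So g(14) = 0.

0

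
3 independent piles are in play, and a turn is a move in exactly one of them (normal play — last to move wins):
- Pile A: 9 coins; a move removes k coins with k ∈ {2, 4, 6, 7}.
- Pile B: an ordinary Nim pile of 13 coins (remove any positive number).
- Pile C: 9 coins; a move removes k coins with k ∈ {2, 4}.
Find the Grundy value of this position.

Grundy values for pile A (subtraction set {2, 4, 6, 7}):
g(0) = mex{} = 0
g(1) = mex{} = 0
g(2) = mex{0} = 1
g(3) = mex{0} = 1
g(4) = mex{0,1} = 2
g(5) = mex{0,1} = 2
g(6) = mex{0,1,2} = 3
g(7) = mex{0,1,2} = 3
g(8) = mex{0,1,2,3} = 4
g(9) = mex{1,2,3} = 0
So g(9) = 0.
Pile B is a plain Nim pile of size 13, so its Grundy value is 13.
Grundy values for pile C (subtraction set {2, 4}):
g(0) = mex{} = 0
g(1) = mex{} = 0
g(2) = mex{0} = 1
g(3) = mex{0} = 1
g(4) = mex{0,1} = 2
g(5) = mex{0,1} = 2
g(6) = mex{1,2} = 0
g(7) = mex{1,2} = 0
g(8) = mex{0,2} = 1
g(9) = mex{0,2} = 1
So g(9) = 1.
By the Sprague-Grundy theorem, the Grundy value of a sum of independent games is the XOR of the component values.
Combined value = 0 ⊕ 13 ⊕ 1 = 12.

12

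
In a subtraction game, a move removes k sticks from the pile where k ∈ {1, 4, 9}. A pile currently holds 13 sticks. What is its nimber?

Compute g(0), g(1), … for moves {1, 4, 9}:
k:     0  1  2  3  4  5  6  7  8  9 10 11 12 13
g(k):  0  1  0  1  2  0  1  0  1  2  0  1  0  1
So g(13) = 1.

1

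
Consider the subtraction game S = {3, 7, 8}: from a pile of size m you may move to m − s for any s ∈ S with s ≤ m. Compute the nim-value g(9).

Build the Grundy sequence with g(k) = mex{g(k−s) : s ∈ {3, 7, 8}, s ≤ k}:
k:     0  1  2  3  4  5  6  7  8  9
g(k):  0  0  0  1  1  1  0  2  2  1
So g(9) = 1.

1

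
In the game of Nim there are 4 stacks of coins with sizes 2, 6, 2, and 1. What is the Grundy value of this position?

Nim-sum: 2 ^ 6 ^ 2 ^ 1 = 7.

7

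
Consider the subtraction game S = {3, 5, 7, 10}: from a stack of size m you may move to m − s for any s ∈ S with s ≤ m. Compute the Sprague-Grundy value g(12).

Grundy values for subtraction set {3, 5, 7, 10}:
g(0) = mex{} = 0
g(1) = mex{} = 0
g(2) = mex{} = 0
g(3) = mex{0} = 1
g(4) = mex{0} = 1
g(5) = mex{0} = 1
g(6) = mex{0,1} = 2
g(7) = mex{0,1} = 2
g(8) = mex{0,1} = 2
g(9) = mex{0,1,2} = 3
g(10) = mex{0,1,2} = 3
g(11) = mex{0,1,2} = 3
g(12) = mex{0,1,2,3} = 4
So g(12) = 4.

4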